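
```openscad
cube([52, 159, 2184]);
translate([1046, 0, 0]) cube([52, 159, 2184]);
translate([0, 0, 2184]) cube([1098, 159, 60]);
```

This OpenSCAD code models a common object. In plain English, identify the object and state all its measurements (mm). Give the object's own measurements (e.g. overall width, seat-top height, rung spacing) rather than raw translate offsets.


A door frame. The clear opening is 994 mm wide and 2184 mm high. Two 52 mm wide jambs, 159 mm deep, stand either side of the opening from the floor to the top of the opening. A 60 mm thick head sits across the top of both jambs, spanning the full outside width of the frame.


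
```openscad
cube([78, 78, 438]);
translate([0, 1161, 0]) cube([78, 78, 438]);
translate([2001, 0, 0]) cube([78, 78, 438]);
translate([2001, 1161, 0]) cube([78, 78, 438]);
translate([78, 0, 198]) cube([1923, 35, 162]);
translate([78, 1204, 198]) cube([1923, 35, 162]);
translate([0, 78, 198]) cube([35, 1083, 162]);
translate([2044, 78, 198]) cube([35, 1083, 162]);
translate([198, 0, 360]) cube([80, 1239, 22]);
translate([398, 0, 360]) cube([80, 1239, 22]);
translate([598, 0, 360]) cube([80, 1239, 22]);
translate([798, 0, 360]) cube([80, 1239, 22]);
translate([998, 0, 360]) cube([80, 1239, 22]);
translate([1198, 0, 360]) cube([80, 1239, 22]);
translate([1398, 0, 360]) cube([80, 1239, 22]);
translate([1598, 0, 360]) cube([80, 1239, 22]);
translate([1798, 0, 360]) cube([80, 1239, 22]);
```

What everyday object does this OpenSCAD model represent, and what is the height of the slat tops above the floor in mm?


A bed frame. The slat-top height is 382 mm.

Four posts, four rails, and a row of slats — a bed frame. Slats sit on the rails at z = 198 + 162 = 360; with slat thickness 22, the top is 382 mm.


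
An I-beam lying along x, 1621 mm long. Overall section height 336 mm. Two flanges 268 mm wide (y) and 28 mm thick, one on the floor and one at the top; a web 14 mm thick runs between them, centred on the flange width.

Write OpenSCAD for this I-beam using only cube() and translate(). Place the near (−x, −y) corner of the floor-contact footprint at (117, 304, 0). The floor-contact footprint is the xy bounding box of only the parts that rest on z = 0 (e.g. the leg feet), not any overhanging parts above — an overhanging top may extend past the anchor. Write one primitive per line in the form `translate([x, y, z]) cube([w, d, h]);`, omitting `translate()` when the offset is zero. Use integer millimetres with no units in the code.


translate([117, 304, 0]) cube([1621, 268, 28]);
translate([117, 431, 28]) cube([1621, 14, 280]);
translate([117, 304, 308]) cube([1621, 268, 28]);


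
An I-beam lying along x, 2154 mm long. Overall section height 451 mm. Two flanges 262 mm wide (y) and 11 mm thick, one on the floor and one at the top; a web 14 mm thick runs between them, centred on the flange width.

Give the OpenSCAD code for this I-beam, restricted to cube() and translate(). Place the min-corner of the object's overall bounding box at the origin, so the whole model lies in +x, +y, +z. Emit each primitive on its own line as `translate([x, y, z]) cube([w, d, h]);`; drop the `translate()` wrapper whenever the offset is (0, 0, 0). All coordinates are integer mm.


cube([2154, 262, 11]);
translate([0, 124, 11]) cube([2154, 14, 429]);
translate([0, 0, 440]) cube([2154, 262, 11]);


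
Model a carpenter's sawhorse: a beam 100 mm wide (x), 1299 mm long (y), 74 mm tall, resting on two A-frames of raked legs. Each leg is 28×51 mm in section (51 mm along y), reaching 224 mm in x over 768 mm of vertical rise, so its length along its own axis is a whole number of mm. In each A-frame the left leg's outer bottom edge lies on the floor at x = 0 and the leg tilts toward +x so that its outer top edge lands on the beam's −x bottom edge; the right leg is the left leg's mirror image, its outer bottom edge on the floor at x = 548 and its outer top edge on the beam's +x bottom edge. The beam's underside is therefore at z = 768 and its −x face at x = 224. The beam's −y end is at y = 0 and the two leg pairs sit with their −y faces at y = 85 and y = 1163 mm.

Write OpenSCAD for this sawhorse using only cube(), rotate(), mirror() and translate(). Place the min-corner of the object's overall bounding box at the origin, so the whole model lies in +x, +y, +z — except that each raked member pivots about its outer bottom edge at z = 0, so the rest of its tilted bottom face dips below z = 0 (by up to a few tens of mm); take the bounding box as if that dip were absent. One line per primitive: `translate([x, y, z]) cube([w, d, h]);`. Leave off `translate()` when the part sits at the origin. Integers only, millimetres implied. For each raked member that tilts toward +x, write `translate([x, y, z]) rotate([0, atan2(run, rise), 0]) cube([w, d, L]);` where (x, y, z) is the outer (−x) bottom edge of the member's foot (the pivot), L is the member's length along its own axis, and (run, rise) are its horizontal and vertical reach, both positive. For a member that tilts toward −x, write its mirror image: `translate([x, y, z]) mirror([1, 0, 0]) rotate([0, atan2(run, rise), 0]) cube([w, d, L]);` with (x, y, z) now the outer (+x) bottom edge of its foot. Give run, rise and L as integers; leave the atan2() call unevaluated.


// leg length = √(224² + 768²) = 800
// right-leg outer foot x = 2·224 + 100 = 548
// beam min-corner = (224, 0, 768)
translate([224, 0, 768]) cube([100, 1299, 74]);
translate([0, 85, 0]) rotate([0, atan2(224, 768), 0]) cube([28, 51, 800]);
translate([548, 85, 0]) mirror([1, 0, 0]) rotate([0, atan2(224, 768), 0]) cube([28, 51, 800]);
translate([0, 1163, 0]) rotate([0, atan2(224, 768), 0]) cube([28, 51, 800]);
translate([548, 1163, 0]) mirror([1, 0, 0]) rotate([0, atan2(224, 768), 0]) cube([28, 51, 800]);


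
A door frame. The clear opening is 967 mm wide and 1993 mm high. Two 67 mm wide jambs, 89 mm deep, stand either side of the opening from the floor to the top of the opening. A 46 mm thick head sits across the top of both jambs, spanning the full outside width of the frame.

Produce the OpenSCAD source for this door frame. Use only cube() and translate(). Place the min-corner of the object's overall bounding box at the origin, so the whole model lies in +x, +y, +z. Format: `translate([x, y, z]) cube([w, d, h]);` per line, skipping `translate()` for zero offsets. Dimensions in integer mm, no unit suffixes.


cube([67, 89, 1993]);
translate([1034, 0, 0]) cube([67, 89, 1993]);
translate([0, 0, 1993]) cube([1101, 89, 46]);


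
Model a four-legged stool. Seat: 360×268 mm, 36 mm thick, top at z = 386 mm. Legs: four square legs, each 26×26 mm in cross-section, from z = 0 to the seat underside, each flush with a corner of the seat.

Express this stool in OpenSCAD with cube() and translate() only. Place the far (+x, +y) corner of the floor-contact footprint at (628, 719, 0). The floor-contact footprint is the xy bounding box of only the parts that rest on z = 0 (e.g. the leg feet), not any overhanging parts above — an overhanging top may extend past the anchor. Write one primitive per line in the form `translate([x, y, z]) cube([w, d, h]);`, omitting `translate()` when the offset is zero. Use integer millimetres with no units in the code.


translate([268, 451, 350]) cube([360, 268, 36]);
translate([268, 451, 0]) cube([26, 26, 350]);
translate([602, 451, 0]) cube([26, 26, 350]);
translate([268, 693, 0]) cube([26, 26, 350]);
translate([602, 693, 0]) cube([26, 26, 350]);


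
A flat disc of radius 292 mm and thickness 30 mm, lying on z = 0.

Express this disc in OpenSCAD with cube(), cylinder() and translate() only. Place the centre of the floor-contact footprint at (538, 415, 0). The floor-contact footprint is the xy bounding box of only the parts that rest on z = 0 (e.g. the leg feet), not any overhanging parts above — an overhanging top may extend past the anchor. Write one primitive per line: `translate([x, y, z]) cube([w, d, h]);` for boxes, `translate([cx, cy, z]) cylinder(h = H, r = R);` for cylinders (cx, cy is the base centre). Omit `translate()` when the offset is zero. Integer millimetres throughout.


translate([538, 415, 0]) cylinder(h = 30, r = 292);


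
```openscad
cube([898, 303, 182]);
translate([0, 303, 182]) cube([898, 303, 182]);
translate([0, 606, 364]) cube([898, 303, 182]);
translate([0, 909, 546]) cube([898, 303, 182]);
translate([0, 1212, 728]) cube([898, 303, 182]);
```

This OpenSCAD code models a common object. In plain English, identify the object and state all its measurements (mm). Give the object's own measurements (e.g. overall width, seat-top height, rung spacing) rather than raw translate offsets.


A straight staircase of 5 solid steps. Each step is 898 mm wide (x), 303 mm deep (y, the going) and 182 mm tall (the rise). The first step rests on the floor; each subsequent step sits one going further in +y and one rise higher in +z, directly behind and above the previous step with no overlap.


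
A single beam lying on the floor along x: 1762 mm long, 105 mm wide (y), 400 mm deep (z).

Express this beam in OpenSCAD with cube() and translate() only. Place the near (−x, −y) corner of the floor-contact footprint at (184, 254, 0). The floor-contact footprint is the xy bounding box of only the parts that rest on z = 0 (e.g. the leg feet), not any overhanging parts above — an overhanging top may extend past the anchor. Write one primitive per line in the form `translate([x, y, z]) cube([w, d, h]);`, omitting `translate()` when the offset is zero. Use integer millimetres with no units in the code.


translate([184, 254, 0]) cube([1762, 105, 400]);


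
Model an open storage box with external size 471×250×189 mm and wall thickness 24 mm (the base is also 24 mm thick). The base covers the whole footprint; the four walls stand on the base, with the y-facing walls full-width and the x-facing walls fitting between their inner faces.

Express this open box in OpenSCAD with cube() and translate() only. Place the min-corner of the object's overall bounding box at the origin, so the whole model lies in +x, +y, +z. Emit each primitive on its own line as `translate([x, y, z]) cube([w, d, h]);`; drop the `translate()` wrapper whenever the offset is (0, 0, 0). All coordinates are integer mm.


cube([471, 250, 24]);
translate([0, 0, 24]) cube([471, 24, 165]);
translate([0, 226, 24]) cube([471, 24, 165]);
translate([0, 24, 24]) cube([24, 202, 165]);
translate([447, 24, 24]) cube([24, 202, 165]);


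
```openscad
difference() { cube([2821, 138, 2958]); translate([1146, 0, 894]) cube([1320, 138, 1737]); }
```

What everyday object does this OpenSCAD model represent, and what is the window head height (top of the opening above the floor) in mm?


A wall with a window opening. The window head height is 2631 mm.

A wall with a rectangular opening subtracted — a window. Sill at z = 894, opening 1737 mm tall, so the head is at 894 + 1737 = 2631 mm.


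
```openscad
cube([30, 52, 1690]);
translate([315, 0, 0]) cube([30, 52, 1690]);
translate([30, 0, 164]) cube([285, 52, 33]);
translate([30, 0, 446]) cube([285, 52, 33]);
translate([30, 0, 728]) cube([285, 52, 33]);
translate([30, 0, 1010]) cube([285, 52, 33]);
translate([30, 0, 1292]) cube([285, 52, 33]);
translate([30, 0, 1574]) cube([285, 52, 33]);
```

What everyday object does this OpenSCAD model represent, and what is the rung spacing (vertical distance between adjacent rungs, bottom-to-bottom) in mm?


A ladder. The rung spacing is 282 mm.

Two tall 30×52 posts with 6 short bars between them — a ladder. Adjacent rungs sit at z = 164 and z = 446, so the spacing is 446 − 164 = 282 mm.


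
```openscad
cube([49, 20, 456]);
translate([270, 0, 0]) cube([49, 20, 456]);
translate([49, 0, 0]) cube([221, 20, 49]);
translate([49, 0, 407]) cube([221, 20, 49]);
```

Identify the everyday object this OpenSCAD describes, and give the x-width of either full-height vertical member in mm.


A picture frame. The border width is 49 mm.

Four thin pieces enclosing a rectangular opening — a picture frame. The two full-height stiles are 456 mm tall; the top rail sits at z = 407 and is 49 mm tall, so the border above the opening is 456 − 407 = 49 mm, matching the stile x-width.


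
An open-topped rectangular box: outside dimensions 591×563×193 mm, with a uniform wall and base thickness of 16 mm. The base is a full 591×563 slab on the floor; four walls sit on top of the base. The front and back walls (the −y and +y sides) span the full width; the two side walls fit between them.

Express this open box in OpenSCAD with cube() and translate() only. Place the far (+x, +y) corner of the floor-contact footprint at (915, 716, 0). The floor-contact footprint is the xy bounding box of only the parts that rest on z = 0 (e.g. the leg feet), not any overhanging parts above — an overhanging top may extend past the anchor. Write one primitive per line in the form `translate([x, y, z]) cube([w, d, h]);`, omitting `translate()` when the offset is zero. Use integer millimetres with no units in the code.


translate([324, 153, 0]) cube([591, 563, 16]);
translate([324, 153, 16]) cube([591, 16, 177]);
translate([324, 700, 16]) cube([591, 16, 177]);
translate([324, 169, 16]) cube([16, 531, 177]);
translate([899, 169, 16]) cube([16, 531, 177]);


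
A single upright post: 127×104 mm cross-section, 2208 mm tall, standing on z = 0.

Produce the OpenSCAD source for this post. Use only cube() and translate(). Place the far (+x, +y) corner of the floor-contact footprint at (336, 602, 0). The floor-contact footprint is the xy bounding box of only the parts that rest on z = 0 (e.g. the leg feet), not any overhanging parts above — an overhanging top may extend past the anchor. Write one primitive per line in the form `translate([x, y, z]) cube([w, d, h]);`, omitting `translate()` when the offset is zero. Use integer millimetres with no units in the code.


translate([209, 498, 0]) cube([127, 104, 2208]);


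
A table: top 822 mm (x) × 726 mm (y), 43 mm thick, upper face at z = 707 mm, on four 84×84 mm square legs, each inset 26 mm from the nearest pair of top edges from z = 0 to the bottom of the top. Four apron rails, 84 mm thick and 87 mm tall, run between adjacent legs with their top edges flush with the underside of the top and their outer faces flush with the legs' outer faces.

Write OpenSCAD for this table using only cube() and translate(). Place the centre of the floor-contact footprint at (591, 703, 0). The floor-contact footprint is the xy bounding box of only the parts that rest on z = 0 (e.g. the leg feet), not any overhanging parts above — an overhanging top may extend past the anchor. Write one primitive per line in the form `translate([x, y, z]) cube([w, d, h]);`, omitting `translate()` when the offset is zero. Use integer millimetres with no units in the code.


// leg_h = 707 - 43 = 664
// apron z = 664 - 87 = 577
translate([180, 340, 664]) cube([822, 726, 43]);
translate([206, 366, 0]) cube([84, 84, 664]);
translate([892, 366, 0]) cube([84, 84, 664]);
translate([206, 956, 0]) cube([84, 84, 664]);
translate([892, 956, 0]) cube([84, 84, 664]);
translate([290, 366, 577]) cube([602, 84, 87]);
translate([290, 956, 577]) cube([602, 84, 87]);
translate([206, 450, 577]) cube([84, 506, 87]);
translate([892, 450, 577]) cube([84, 506, 87]);


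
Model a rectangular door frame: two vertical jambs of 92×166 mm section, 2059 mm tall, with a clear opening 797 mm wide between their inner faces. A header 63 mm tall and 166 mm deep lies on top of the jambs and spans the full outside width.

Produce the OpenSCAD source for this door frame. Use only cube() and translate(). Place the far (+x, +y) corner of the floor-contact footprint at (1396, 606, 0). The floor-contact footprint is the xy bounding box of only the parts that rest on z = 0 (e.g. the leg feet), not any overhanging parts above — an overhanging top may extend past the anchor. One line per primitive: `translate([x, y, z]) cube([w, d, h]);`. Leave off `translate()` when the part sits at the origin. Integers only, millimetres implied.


translate([415, 440, 0]) cube([92, 166, 2059]);
translate([1304, 440, 0]) cube([92, 166, 2059]);
translate([415, 440, 2059]) cube([981, 166, 63]);


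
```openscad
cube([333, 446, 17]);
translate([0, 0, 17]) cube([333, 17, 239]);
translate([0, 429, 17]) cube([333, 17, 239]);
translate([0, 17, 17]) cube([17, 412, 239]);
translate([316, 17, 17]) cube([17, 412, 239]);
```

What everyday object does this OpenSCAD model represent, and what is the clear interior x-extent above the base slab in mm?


An open box. The internal width is 299 mm.

A 333×446 base slab with four walls standing on it — an open box. The base is 333 mm wide and the walls are 17 mm thick, so the internal width is 333 − 2 × 17 = 299 mm.


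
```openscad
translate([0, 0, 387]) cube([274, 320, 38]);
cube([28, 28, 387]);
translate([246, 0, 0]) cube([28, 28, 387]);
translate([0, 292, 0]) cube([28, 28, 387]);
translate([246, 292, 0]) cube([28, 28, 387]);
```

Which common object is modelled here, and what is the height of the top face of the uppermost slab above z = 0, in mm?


A stool. The seat height is 425 mm.

A 274×320×38 slab at z = 387 on four corner posts — a stool. The seat top is 387 + 38 = 425 mm.


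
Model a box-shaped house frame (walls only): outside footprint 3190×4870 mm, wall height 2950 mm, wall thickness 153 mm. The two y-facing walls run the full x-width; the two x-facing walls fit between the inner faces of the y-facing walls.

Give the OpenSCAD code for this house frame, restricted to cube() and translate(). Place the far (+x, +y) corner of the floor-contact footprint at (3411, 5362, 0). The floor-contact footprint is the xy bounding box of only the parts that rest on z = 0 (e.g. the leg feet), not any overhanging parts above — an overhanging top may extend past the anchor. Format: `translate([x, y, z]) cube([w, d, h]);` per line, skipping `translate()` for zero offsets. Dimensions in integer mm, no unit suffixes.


translate([221, 492, 0]) cube([3190, 153, 2950]);
translate([221, 5209, 0]) cube([3190, 153, 2950]);
translate([221, 645, 0]) cube([153, 4564, 2950]);
translate([3258, 645, 0]) cube([153, 4564, 2950]);


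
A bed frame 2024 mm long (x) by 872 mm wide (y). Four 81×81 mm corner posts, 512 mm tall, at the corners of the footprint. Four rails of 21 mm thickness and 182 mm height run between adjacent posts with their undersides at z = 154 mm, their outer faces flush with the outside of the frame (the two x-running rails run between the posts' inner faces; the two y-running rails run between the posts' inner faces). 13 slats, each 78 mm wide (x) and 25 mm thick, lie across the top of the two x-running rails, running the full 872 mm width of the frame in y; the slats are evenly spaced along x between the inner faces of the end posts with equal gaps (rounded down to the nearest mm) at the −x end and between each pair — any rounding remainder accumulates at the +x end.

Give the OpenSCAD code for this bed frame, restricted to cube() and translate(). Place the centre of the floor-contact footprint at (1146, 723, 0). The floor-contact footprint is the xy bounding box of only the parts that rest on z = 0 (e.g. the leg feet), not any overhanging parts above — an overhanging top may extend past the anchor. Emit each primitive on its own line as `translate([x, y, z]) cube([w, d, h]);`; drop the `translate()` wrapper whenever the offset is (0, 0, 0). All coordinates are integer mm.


// slat z = rail_z + rail_h = 154 + 182 = 336
// slat gap = ⌊(1862 − 13·78) / 14⌋ = 60
translate([134, 287, 0]) cube([81, 81, 512]);
translate([134, 1078, 0]) cube([81, 81, 512]);
translate([2077, 287, 0]) cube([81, 81, 512]);
translate([2077, 1078, 0]) cube([81, 81, 512]);
translate([215, 287, 154]) cube([1862, 21, 182]);
translate([215, 1138, 154]) cube([1862, 21, 182]);
translate([134, 368, 154]) cube([21, 710, 182]);
translate([2137, 368, 154]) cube([21, 710, 182]);
translate([275, 287, 336]) cube([78, 872, 25]);
translate([413, 287, 336]) cube([78, 872, 25]);
translate([551, 287, 336]) cube([78, 872, 25]);
translate([689, 287, 336]) cube([78, 872, 25]);
translate([827, 287, 336]) cube([78, 872, 25]);
translate([965, 287, 336]) cube([78, 872, 25]);
translate([1103, 287, 336]) cube([78, 872, 25]);
translate([1241, 287, 336]) cube([78, 872, 25]);
translate([1379, 287, 336]) cube([78, 872, 25]);
translate([1517, 287, 336]) cube([78, 872, 25]);
translate([1655, 287, 336]) cube([78, 872, 25]);
translate([1793, 287, 336]) cube([78, 872, 25]);
translate([1931, 287, 336]) cube([78, 872, 25]);


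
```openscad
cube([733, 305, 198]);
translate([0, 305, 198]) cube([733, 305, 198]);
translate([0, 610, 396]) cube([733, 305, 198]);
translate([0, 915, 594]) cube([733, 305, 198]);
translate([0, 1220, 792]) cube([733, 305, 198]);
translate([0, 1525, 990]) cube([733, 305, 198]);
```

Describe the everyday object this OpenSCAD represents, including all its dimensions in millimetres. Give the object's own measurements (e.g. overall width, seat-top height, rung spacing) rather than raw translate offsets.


A straight staircase of 6 solid steps. Each step is 733 mm wide (x), 305 mm deep (y, the going) and 198 mm tall (the rise). The first step rests on the floor; each subsequent step sits one going further in +y and one rise higher in +z, directly behind and above the previous step with no overlap.


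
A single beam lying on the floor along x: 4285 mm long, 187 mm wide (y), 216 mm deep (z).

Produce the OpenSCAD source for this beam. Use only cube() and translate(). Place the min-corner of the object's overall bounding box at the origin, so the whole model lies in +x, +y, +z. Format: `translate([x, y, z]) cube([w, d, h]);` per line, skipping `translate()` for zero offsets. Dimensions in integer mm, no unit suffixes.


cube([4285, 187, 216]);


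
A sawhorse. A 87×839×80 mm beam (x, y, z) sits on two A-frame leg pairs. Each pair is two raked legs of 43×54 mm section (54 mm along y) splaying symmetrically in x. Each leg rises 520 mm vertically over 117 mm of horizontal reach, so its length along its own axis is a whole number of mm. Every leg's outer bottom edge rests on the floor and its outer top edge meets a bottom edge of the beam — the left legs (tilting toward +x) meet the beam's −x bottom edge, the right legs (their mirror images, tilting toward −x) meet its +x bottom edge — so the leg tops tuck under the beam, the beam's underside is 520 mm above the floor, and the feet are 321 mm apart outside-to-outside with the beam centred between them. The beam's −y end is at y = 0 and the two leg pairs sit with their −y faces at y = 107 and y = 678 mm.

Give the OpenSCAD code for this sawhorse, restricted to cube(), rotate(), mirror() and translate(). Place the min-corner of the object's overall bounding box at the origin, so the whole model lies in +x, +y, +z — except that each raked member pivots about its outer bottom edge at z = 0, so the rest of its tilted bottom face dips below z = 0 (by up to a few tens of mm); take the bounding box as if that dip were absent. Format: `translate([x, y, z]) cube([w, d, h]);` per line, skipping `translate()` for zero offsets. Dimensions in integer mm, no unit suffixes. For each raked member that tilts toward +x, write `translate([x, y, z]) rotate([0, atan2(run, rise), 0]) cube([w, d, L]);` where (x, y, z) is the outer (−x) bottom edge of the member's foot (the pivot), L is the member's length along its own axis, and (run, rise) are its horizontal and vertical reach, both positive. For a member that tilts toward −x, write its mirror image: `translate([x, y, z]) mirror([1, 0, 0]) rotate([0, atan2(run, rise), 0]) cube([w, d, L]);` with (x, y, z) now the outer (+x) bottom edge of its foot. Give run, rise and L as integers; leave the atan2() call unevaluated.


translate([117, 0, 520]) cube([87, 839, 80]);
translate([0, 107, 0]) rotate([0, atan2(117, 520), 0]) cube([43, 54, 533]);
translate([321, 107, 0]) mirror([1, 0, 0]) rotate([0, atan2(117, 520), 0]) cube([43, 54, 533]);
translate([0, 678, 0]) rotate([0, atan2(117, 520), 0]) cube([43, 54, 533]);
translate([321, 678, 0]) mirror([1, 0, 0]) rotate([0, atan2(117, 520), 0]) cube([43, 54, 533]);


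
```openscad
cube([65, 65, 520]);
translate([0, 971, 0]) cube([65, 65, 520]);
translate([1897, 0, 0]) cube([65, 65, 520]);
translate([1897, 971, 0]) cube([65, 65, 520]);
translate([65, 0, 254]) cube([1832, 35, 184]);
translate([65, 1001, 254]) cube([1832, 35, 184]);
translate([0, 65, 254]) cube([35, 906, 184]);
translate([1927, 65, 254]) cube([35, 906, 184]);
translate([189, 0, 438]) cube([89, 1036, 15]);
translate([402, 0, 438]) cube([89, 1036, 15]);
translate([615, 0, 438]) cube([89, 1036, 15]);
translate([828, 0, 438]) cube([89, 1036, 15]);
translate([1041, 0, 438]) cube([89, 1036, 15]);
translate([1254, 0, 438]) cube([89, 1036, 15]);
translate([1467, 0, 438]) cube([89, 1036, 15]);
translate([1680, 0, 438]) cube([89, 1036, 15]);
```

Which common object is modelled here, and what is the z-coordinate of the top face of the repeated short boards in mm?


A bed frame. The slat-top height is 453 mm.

Four posts, four rails, and a row of slats — a bed frame. Slats sit on the rails at z = 254 + 184 = 438; with slat thickness 15, the top is 453 mm.


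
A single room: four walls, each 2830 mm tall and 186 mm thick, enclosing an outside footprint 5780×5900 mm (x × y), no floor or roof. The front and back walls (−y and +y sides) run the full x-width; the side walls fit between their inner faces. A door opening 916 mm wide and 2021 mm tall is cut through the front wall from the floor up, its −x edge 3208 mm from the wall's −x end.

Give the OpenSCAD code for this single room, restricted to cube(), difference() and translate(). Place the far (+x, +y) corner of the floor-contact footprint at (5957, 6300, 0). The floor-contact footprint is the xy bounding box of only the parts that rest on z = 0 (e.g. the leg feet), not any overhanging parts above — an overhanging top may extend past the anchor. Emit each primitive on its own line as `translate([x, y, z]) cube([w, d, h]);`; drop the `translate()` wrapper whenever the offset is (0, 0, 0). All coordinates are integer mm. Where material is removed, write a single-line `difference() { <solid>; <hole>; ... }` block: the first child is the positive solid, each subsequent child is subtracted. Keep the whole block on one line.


difference() { translate([177, 400, 0]) cube([5780, 186, 2830]); translate([3385, 400, 0]) cube([916, 186, 2021]); }
translate([177, 6114, 0]) cube([5780, 186, 2830]);
translate([177, 586, 0]) cube([186, 5528, 2830]);
translate([5771, 586, 0]) cube([186, 5528, 2830]);


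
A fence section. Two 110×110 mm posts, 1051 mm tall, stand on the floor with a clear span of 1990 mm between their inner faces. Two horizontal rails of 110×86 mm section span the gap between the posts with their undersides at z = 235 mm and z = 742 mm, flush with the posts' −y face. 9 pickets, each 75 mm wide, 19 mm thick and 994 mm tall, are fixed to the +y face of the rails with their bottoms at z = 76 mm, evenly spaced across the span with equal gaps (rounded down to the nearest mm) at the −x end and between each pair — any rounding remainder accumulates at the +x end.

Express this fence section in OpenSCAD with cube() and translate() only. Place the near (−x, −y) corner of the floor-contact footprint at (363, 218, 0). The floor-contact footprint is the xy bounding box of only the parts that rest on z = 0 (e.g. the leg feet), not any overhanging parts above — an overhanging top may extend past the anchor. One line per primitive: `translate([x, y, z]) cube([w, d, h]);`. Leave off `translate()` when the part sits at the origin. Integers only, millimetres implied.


translate([363, 218, 0]) cube([110, 110, 1051]);
translate([2463, 218, 0]) cube([110, 110, 1051]);
translate([473, 218, 235]) cube([1990, 110, 86]);
translate([473, 218, 742]) cube([1990, 110, 86]);
translate([604, 328, 76]) cube([75, 19, 994]);
translate([810, 328, 76]) cube([75, 19, 994]);
translate([1016, 328, 76]) cube([75, 19, 994]);
translate([1222, 328, 76]) cube([75, 19, 994]);
translate([1428, 328, 76]) cube([75, 19, 994]);
translate([1634, 328, 76]) cube([75, 19, 994]);
translate([1840, 328, 76]) cube([75, 19, 994]);
translate([2046, 328, 76]) cube([75, 19, 994]);
translate([2252, 328, 76]) cube([75, 19, 994]);


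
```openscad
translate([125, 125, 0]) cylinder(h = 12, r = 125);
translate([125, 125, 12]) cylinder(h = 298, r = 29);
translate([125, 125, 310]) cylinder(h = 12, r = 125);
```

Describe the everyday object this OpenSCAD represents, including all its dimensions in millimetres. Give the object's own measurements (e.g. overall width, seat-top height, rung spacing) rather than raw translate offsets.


A spool: two coaxial disc flanges of radius 125 mm and thickness 12 mm, joined by a core cylinder of radius 29 mm and height 298 mm. The lower flange rests on z = 0 and the three cylinders share a vertical axis.


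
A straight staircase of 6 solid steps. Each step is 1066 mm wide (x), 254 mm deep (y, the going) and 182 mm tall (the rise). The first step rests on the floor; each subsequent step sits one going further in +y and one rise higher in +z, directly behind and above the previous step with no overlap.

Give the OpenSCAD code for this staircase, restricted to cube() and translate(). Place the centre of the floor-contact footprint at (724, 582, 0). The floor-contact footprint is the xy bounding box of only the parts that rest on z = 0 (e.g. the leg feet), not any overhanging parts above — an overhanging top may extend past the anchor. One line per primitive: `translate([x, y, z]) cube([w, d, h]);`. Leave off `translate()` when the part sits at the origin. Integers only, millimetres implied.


translate([191, 455, 0]) cube([1066, 254, 182]);
translate([191, 709, 182]) cube([1066, 254, 182]);
translate([191, 963, 364]) cube([1066, 254, 182]);
translate([191, 1217, 546]) cube([1066, 254, 182]);
translate([191, 1471, 728]) cube([1066, 254, 182]);
translate([191, 1725, 910]) cube([1066, 254, 182]);


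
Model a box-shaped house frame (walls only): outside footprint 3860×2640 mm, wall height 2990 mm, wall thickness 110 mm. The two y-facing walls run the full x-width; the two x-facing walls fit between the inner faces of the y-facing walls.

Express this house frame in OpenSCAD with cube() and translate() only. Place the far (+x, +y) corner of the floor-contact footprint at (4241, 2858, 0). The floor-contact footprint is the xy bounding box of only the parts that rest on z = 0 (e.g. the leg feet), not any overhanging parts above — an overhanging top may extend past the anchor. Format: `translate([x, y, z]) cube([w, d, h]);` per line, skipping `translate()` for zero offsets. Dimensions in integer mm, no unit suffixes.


translate([381, 218, 0]) cube([3860, 110, 2990]);
translate([381, 2748, 0]) cube([3860, 110, 2990]);
translate([381, 328, 0]) cube([110, 2420, 2990]);
translate([4131, 328, 0]) cube([110, 2420, 2990]);


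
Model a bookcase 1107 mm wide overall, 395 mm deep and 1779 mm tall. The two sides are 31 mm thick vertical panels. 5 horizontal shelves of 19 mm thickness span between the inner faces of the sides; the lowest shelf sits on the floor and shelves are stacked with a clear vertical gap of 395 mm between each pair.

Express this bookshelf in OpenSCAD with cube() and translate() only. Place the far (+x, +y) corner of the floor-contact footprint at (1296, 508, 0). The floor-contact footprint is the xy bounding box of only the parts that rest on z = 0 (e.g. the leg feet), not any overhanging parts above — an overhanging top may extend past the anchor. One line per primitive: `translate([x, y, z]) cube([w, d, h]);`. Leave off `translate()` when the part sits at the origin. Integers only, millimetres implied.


translate([189, 113, 0]) cube([31, 395, 1779]);
translate([1265, 113, 0]) cube([31, 395, 1779]);
translate([220, 113, 0]) cube([1045, 395, 19]);
translate([220, 113, 414]) cube([1045, 395, 19]);
translate([220, 113, 828]) cube([1045, 395, 19]);
translate([220, 113, 1242]) cube([1045, 395, 19]);
translate([220, 113, 1656]) cube([1045, 395, 19]);


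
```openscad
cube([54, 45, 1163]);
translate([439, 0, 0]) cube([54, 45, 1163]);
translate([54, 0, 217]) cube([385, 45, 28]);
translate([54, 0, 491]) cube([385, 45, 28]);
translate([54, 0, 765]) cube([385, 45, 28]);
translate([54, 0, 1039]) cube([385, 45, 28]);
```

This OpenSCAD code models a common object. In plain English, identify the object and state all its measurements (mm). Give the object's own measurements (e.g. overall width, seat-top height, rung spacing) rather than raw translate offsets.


A straight ladder. Two 54×45 mm vertical rails, 1163 mm tall, stand 493 mm apart (outside-to-outside) with their front faces coplanar on the −y side. 4 rungs, each 45 mm deep and 28 mm tall, span between the inner faces of the rails, front faces flush with the rails. The lowest rung's underside is at z = 217 mm and rungs are spaced 274 mm apart (underside to underside).


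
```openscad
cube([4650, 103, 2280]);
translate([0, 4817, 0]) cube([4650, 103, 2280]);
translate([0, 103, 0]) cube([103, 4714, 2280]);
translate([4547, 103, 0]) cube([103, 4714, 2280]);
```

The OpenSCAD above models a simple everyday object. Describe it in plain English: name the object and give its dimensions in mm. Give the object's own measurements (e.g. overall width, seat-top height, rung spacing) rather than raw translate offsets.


The wall frame of a small rectangular building: four walls, each 2280 mm tall and 103 mm thick, enclosing a footprint 4650 mm (x) by 4920 mm (y) outside-to-outside, with no floor or roof. The front and back walls (the −y and +y sides) span the full width; the two side walls fit between them.


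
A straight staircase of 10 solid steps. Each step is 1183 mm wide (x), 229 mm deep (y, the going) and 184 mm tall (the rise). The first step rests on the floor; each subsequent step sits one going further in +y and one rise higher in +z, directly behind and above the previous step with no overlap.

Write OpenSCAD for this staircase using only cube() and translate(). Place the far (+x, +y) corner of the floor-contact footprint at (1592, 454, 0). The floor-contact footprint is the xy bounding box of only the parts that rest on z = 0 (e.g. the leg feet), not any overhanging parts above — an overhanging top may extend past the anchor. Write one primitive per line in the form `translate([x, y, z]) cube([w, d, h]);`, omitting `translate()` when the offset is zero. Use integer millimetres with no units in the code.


translate([409, 225, 0]) cube([1183, 229, 184]);
translate([409, 454, 184]) cube([1183, 229, 184]);
translate([409, 683, 368]) cube([1183, 229, 184]);
translate([409, 912, 552]) cube([1183, 229, 184]);
translate([409, 1141, 736]) cube([1183, 229, 184]);
translate([409, 1370, 920]) cube([1183, 229, 184]);
translate([409, 1599, 1104]) cube([1183, 229, 184]);
translate([409, 1828, 1288]) cube([1183, 229, 184]);
translate([409, 2057, 1472]) cube([1183, 229, 184]);
translate([409, 2286, 1656]) cube([1183, 229, 184]);


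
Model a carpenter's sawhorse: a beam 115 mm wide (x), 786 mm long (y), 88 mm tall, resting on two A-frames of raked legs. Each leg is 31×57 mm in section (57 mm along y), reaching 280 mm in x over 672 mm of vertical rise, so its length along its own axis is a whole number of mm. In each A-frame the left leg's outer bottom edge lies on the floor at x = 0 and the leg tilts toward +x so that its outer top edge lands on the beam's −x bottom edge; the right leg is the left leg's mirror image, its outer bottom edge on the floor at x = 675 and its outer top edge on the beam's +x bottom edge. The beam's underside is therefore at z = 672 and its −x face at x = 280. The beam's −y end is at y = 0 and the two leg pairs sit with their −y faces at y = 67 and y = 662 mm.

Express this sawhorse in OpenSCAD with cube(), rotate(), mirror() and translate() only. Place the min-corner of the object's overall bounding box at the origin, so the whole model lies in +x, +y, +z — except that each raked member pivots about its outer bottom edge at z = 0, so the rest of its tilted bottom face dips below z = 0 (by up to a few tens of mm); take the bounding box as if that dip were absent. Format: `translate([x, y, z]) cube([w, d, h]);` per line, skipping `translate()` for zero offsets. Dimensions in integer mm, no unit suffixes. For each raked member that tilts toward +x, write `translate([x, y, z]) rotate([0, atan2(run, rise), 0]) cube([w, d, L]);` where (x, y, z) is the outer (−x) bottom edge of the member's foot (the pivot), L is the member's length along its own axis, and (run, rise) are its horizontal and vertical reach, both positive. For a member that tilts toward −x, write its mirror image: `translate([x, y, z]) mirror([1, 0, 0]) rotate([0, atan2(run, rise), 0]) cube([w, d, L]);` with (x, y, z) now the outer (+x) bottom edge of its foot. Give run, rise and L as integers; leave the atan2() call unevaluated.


translate([280, 0, 672]) cube([115, 786, 88]);
translate([0, 67, 0]) rotate([0, atan2(280, 672), 0]) cube([31, 57, 728]);
translate([675, 67, 0]) mirror([1, 0, 0]) rotate([0, atan2(280, 672), 0]) cube([31, 57, 728]);
translate([0, 662, 0]) rotate([0, atan2(280, 672), 0]) cube([31, 57, 728]);
translate([675, 662, 0]) mirror([1, 0, 0]) rotate([0, atan2(280, 672), 0]) cube([31, 57, 728]);


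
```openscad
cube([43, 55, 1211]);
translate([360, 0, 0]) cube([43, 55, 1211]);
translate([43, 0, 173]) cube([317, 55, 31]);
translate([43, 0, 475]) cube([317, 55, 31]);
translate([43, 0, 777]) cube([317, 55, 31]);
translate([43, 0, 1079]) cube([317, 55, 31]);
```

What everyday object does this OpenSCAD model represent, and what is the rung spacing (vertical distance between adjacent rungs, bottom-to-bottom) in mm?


A ladder. The rung spacing is 302 mm.

Two tall 43×55 posts with 4 short bars between them — a ladder. Adjacent rungs sit at z = 173 and z = 475, so the spacing is 475 − 173 = 302 mm.


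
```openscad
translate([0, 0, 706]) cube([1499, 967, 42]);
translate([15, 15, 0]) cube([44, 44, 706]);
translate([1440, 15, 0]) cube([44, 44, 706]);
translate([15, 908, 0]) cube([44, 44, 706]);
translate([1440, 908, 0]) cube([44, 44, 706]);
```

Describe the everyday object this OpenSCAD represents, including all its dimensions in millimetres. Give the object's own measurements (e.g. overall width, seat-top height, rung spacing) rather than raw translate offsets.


A rectangular dining table. The top is 1499×967×42 mm with its upper surface at z = 748 mm. It stands on four 44×44 mm square legs, each inset 15 mm from the nearest pair of top edges, running from the floor to the underside of the top.


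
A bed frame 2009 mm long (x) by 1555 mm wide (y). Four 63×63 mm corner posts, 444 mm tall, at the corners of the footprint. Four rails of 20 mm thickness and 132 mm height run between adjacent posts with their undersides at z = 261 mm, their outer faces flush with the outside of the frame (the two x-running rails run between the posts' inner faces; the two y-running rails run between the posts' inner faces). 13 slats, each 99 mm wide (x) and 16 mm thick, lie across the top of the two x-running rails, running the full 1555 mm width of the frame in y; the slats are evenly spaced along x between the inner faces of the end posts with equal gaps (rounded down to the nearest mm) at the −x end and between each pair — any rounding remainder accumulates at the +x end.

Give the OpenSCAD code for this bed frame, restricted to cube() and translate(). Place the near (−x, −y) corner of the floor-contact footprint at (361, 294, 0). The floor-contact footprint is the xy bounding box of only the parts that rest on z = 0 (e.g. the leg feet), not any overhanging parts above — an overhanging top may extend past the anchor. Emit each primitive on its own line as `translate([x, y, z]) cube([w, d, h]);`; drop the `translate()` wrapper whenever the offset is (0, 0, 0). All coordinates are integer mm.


// slat z = rail_z + rail_h = 261 + 132 = 393
// slat gap = ⌊(1883 − 13·99) / 14⌋ = 42
translate([361, 294, 0]) cube([63, 63, 444]);
translate([361, 1786, 0]) cube([63, 63, 444]);
translate([2307, 294, 0]) cube([63, 63, 444]);
translate([2307, 1786, 0]) cube([63, 63, 444]);
translate([424, 294, 261]) cube([1883, 20, 132]);
translate([424, 1829, 261]) cube([1883, 20, 132]);
translate([361, 357, 261]) cube([20, 1429, 132]);
translate([2350, 357, 261]) cube([20, 1429, 132]);
translate([466, 294, 393]) cube([99, 1555, 16]);
translate([607, 294, 393]) cube([99, 1555, 16]);
translate([748, 294, 393]) cube([99, 1555, 16]);
translate([889, 294, 393]) cube([99, 1555, 16]);
translate([1030, 294, 393]) cube([99, 1555, 16]);
translate([1171, 294, 393]) cube([99, 1555, 16]);
translate([1312, 294, 393]) cube([99, 1555, 16]);
translate([1453, 294, 393]) cube([99, 1555, 16]);
translate([1594, 294, 393]) cube([99, 1555, 16]);
translate([1735, 294, 393]) cube([99, 1555, 16]);
translate([1876, 294, 393]) cube([99, 1555, 16]);
translate([2017, 294, 393]) cube([99, 1555, 16]);
translate([2158, 294, 393]) cube([99, 1555, 16]);
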